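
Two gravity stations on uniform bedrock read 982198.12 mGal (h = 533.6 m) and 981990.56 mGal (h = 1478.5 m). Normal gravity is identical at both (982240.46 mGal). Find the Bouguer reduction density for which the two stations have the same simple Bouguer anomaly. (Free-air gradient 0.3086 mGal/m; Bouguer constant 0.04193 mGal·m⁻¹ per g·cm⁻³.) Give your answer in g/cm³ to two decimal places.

2.12

Δg_obs = 981990.56 − 982198.12 = -207.56 mGal over Δh = 1478.5 − 533.6 = 944.9 m
Equal Bouguer anomalies ⇒ Δg_obs + (0.3086 − 0.04193ρ)·Δh = 0
0.3086 − 0.04193ρ = −Δg_obs/Δh = 0.21966
ρ = (0.3086 − 0.21966) / 0.04193 = 2.12 g/cm³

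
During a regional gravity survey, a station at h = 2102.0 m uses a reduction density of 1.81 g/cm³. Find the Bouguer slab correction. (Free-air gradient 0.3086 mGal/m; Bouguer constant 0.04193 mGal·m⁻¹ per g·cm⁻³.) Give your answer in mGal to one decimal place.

159.5

Bouguer slab correction = 0.04193 × 1.81 × 2102.0 = 159.5 mGal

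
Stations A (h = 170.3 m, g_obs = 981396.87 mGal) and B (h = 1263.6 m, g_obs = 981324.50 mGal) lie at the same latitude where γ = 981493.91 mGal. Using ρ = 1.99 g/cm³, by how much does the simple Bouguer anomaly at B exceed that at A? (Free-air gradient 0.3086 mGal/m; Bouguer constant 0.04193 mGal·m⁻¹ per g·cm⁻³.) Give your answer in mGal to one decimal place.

Δg_SB(A) = 981396.87 − 981493.91 + 0.3086×170.3 − 0.04193×1.99×170.3 = -58.70 mGal
Δg_SB(B) = 981324.50 − 981493.91 + 0.3086×1263.6 − 0.04193×1.99×1263.6 = 115.10 mGal
Difference = 115.10 − (-58.70) = 173.80 mGal

173.8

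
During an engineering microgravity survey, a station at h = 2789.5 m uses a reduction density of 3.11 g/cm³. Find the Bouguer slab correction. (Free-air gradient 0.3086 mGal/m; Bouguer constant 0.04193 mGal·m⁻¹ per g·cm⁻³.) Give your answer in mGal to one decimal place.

363.8

Bouguer slab correction = 0.04193 × 3.11 × 2789.5 = 363.8 mGal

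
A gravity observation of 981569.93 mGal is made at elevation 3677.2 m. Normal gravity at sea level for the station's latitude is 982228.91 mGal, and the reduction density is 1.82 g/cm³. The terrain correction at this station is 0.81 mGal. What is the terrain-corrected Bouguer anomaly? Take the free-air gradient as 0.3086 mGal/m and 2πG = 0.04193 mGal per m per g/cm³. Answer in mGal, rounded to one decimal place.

Free-air correction = 0.3086 × 3677.2 = 1134.78 mGal
Free-air anomaly = 981569.93 − 982228.91 + (1134.78) = 475.80 mGal
Bouguer slab correction = 0.04193 × 1.82 × 3677.2 = 280.62 mGal
Simple Bouguer anomaly = 475.80 − (280.62) = 195.18 mGal
Complete Bouguer anomaly = 195.18 + 0.81 = 195.99 mGal

196.0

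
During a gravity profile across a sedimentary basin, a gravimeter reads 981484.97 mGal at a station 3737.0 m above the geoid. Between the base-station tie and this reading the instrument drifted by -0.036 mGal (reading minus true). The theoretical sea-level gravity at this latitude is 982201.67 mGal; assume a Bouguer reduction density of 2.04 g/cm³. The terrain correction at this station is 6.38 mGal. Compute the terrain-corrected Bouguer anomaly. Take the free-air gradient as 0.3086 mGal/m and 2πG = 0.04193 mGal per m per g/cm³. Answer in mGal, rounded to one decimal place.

123.3

Drift-corrected reading = 981484.97 − (-0.036) = 981485.006 mGal
Free-air correction = 0.3086 × 3737.0 = 1153.24 mGal
Free-air anomaly = 981485.006 − 982201.67 + (1153.24) = 436.576 mGal
Bouguer slab correction = 0.04193 × 2.04 × 3737.0 = 319.65 mGal
Simple Bouguer anomaly = 436.576 − (319.65) = 116.926 mGal
Complete Bouguer anomaly = 116.926 + 6.38 = 123.306 mGal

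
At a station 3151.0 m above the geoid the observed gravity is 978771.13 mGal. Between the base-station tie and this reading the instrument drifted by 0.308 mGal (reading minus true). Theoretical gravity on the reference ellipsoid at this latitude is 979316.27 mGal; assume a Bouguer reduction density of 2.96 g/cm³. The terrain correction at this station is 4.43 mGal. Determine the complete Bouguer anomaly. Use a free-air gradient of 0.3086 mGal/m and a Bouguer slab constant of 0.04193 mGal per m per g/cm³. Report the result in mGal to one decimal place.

40.3

Drift-corrected reading = 978771.13 − (0.308) = 978770.822 mGal
Free-air correction = 0.3086 × 3151.0 = 972.40 mGal
Free-air anomaly = 978770.822 − 979316.27 + (972.40) = 426.952 mGal
Bouguer slab correction = 0.04193 × 2.96 × 3151.0 = 391.08 mGal
Simple Bouguer anomaly = 426.952 − (391.08) = 35.872 mGal
Complete Bouguer anomaly = 35.872 + 4.43 = 40.302 mGal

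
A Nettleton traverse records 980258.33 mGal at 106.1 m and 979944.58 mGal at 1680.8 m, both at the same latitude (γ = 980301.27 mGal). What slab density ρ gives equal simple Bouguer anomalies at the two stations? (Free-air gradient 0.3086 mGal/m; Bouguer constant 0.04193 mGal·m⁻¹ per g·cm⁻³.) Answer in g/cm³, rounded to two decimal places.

Δg_obs = 979944.58 − 980258.33 = -313.75 mGal over Δh = 1680.8 − 106.1 = 1574.7 m
Equal Bouguer anomalies ⇒ Δg_obs + (0.3086 − 0.04193ρ)·Δh = 0
0.3086 − 0.04193ρ = −Δg_obs/Δh = 0.19924
ρ = (0.3086 − 0.19924) / 0.04193 = 2.61 g/cm³

2.61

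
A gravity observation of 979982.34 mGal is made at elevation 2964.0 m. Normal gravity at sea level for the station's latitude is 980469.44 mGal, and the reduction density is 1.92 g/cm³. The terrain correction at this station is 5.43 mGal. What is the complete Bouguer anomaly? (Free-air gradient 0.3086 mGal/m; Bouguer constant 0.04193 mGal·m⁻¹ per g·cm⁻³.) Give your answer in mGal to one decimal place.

Free-air correction = 0.3086 × 2964.0 = 914.69 mGal
Free-air anomaly = 979982.34 − 980469.44 + (914.69) = 427.59 mGal
Bouguer slab correction = 0.04193 × 1.92 × 2964.0 = 238.62 mGal
Simple Bouguer anomaly = 427.59 − (238.62) = 188.97 mGal
Complete Bouguer anomaly = 188.97 + 5.43 = 194.40 mGal

194.4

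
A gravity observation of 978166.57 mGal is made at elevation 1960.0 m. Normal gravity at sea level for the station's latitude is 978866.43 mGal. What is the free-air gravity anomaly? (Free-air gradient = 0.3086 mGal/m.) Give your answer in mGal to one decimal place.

Free-air correction = 0.3086 × 1960.0 = 604.86 mGal
Free-air anomaly = 978166.57 − 978866.43 + (604.86) = -95.00 mGal

-95.0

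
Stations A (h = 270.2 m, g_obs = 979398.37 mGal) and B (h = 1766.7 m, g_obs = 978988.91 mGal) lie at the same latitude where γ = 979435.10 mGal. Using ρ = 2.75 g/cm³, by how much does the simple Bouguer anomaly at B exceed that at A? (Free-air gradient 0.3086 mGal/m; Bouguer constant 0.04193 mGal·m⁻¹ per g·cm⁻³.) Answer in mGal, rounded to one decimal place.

-120.2

Δg_SB(A) = 979398.37 − 979435.10 + 0.3086×270.2 − 0.04193×2.75×270.2 = 15.50 mGal
Δg_SB(B) = 978988.91 − 979435.10 + 0.3086×1766.7 − 0.04193×2.75×1766.7 = -104.70 mGal
Difference = -104.70 − (15.50) = -120.20 mGal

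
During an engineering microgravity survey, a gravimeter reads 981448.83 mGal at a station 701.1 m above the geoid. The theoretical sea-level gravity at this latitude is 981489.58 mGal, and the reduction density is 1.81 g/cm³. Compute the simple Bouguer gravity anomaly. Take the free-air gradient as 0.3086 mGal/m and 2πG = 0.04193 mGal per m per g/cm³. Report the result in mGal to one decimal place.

Free-air correction = 0.3086 × 701.1 = 216.36 mGal
Free-air anomaly = 981448.83 − 981489.58 + (216.36) = 175.61 mGal
Bouguer slab correction = 0.04193 × 1.81 × 701.1 = 53.21 mGal
Simple Bouguer anomaly = 175.61 − (53.21) = 122.40 mGal

122.4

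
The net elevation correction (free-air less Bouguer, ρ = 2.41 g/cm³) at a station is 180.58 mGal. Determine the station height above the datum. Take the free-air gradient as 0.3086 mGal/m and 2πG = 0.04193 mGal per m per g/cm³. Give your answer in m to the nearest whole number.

870

Combined gradient = 0.3086 − 0.04193 × 2.41 = 0.2075487 mGal/m
h = 180.58 / 0.2075487 = 870.06 m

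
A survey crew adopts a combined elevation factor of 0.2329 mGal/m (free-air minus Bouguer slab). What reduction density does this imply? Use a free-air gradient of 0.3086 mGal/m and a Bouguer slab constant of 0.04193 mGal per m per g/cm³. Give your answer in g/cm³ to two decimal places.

0.2329 = 0.3086 − 0.04193 × ρ
ρ = (0.3086 − 0.2329) / 0.04193 = 1.81 g/cm³

1.81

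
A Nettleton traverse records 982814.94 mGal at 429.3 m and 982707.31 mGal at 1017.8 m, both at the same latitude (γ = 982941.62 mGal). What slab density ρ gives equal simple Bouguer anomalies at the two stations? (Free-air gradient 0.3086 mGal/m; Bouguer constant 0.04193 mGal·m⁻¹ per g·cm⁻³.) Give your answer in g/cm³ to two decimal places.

3.00

Δg_obs = 982707.31 − 982814.94 = -107.63 mGal over Δh = 1017.8 − 429.3 = 588.5 m
Equal Bouguer anomalies ⇒ Δg_obs + (0.3086 − 0.04193ρ)·Δh = 0
0.3086 − 0.04193ρ = −Δg_obs/Δh = 0.18289
ρ = (0.3086 − 0.18289) / 0.04193 = 3.00 g/cm³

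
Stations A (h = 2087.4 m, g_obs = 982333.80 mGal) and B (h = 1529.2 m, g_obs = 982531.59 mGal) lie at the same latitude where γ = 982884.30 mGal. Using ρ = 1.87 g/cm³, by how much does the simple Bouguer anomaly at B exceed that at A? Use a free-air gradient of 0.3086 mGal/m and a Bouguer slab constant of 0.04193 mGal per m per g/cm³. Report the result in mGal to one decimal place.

69.3

Δg_SB(A) = 982333.80 − 982884.30 + 0.3086×2087.4 − 0.04193×1.87×2087.4 = -70.00 mGal
Δg_SB(B) = 982531.59 − 982884.30 + 0.3086×1529.2 − 0.04193×1.87×1529.2 = -0.70 mGal
Difference = -0.70 − (-70.00) = 69.30 mGal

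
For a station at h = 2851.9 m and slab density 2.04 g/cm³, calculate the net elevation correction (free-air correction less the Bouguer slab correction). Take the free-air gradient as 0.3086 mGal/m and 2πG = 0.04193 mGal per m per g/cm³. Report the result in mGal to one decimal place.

Combined gradient = 0.3086 − 0.04193 × 2.04 = 0.2230628 mGal/m
Combined elevation correction = 0.2230628 × 2851.9 = 636.2 mGal

636.2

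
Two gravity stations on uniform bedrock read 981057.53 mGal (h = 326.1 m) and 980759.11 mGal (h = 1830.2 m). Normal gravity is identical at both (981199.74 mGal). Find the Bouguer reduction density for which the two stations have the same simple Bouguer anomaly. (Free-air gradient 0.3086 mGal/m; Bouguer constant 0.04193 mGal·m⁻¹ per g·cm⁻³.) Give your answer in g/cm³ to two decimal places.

2.63

Δg_obs = 980759.11 − 981057.53 = -298.42 mGal over Δh = 1830.2 − 326.1 = 1504.1 m
Equal Bouguer anomalies ⇒ Δg_obs + (0.3086 − 0.04193ρ)·Δh = 0
0.3086 − 0.04193ρ = −Δg_obs/Δh = 0.19840
ρ = (0.3086 − 0.19840) / 0.04193 = 2.63 g/cm³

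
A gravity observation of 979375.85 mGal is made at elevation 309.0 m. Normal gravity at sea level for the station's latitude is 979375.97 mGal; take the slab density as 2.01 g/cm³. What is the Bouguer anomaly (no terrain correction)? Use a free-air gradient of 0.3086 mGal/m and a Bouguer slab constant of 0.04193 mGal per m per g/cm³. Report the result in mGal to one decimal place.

69.2

Free-air correction = 0.3086 × 309.0 = 95.36 mGal
Free-air anomaly = 979375.85 − 979375.97 + (95.36) = 95.24 mGal
Bouguer slab correction = 0.04193 × 2.01 × 309.0 = 26.04 mGal
Simple Bouguer anomaly = 95.24 − (26.04) = 69.20 mGal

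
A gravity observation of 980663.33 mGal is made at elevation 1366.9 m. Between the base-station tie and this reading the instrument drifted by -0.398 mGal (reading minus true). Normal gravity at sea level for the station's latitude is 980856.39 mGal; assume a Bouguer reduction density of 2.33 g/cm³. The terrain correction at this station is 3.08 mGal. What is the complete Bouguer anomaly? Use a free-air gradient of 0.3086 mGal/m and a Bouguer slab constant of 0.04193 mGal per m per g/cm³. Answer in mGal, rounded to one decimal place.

Drift-corrected reading = 980663.33 − (-0.398) = 980663.728 mGal
Free-air correction = 0.3086 × 1366.9 = 421.83 mGal
Free-air anomaly = 980663.728 − 980856.39 + (421.83) = 229.168 mGal
Bouguer slab correction = 0.04193 × 2.33 × 1366.9 = 133.54 mGal
Simple Bouguer anomaly = 229.168 − (133.54) = 95.628 mGal
Complete Bouguer anomaly = 95.628 + 3.08 = 98.708 mGal

98.7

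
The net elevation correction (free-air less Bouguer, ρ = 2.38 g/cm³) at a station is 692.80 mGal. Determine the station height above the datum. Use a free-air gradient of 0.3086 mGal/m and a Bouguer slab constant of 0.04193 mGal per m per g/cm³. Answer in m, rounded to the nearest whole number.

3318

Combined gradient = 0.3086 − 0.04193 × 2.38 = 0.2088066 mGal/m
h = 692.80 / 0.2088066 = 3317.90 m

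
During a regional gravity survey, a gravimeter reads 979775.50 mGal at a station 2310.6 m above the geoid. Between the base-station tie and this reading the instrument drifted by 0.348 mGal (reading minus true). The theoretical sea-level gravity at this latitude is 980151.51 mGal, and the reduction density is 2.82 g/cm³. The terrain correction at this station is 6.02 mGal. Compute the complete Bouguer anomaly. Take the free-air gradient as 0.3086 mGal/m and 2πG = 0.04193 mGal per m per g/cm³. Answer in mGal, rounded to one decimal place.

69.5

Drift-corrected reading = 979775.50 − (0.348) = 979775.152 mGal
Free-air correction = 0.3086 × 2310.6 = 713.05 mGal
Free-air anomaly = 979775.152 − 980151.51 + (713.05) = 336.692 mGal
Bouguer slab correction = 0.04193 × 2.82 × 2310.6 = 273.21 mGal
Simple Bouguer anomaly = 336.692 − (273.21) = 63.482 mGal
Complete Bouguer anomaly = 63.482 + 6.02 = 69.502 mGal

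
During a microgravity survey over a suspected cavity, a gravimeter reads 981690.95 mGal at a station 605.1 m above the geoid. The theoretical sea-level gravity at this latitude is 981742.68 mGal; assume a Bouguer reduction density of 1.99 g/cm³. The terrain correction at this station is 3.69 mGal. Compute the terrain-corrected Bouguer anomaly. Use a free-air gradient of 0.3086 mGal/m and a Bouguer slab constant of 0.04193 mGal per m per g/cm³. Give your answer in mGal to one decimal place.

88.2

Free-air correction = 0.3086 × 605.1 = 186.73 mGal
Free-air anomaly = 981690.95 − 981742.68 + (186.73) = 135.00 mGal
Bouguer slab correction = 0.04193 × 1.99 × 605.1 = 50.49 mGal
Simple Bouguer anomaly = 135.00 − (50.49) = 84.51 mGal
Complete Bouguer anomaly = 84.51 + 3.69 = 88.20 mGal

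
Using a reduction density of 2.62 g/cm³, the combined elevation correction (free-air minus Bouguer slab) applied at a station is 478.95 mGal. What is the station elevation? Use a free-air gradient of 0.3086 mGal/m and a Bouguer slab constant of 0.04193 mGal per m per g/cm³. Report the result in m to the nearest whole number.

Combined gradient = 0.3086 − 0.04193 × 2.62 = 0.1987434 mGal/m
h = 478.95 / 0.1987434 = 2409.89 m

2410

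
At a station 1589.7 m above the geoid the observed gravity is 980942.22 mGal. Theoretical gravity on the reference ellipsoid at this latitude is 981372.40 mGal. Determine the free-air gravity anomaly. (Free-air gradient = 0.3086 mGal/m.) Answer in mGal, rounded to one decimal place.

Free-air correction = 0.3086 × 1589.7 = 490.58 mGal
Free-air anomaly = 980942.22 − 981372.40 + (490.58) = 60.40 mGal

60.4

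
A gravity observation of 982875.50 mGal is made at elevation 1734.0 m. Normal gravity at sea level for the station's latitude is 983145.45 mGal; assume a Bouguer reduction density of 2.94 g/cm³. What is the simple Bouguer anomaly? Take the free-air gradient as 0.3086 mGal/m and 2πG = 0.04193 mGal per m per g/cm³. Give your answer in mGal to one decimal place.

Free-air correction = 0.3086 × 1734.0 = 535.11 mGal
Free-air anomaly = 982875.50 − 983145.45 + (535.11) = 265.16 mGal
Bouguer slab correction = 0.04193 × 2.94 × 1734.0 = 213.76 mGal
Simple Bouguer anomaly = 265.16 − (213.76) = 51.40 mGal

51.4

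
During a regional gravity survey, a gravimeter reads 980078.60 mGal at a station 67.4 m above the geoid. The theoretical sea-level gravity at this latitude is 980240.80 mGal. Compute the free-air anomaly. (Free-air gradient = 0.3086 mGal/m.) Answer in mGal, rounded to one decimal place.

Free-air correction = 0.3086 × 67.4 = 20.80 mGal
Free-air anomaly = 980078.60 − 980240.80 + (20.80) = -141.40 mGal

-141.4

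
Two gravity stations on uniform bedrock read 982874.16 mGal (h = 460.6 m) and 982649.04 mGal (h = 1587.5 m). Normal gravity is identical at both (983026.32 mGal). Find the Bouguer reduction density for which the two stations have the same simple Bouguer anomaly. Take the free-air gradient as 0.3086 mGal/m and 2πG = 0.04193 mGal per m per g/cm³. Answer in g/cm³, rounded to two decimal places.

2.60

Δg_obs = 982649.04 − 982874.16 = -225.12 mGal over Δh = 1587.5 − 460.6 = 1126.9 m
Equal Bouguer anomalies ⇒ Δg_obs + (0.3086 − 0.04193ρ)·Δh = 0
0.3086 − 0.04193ρ = −Δg_obs/Δh = 0.19977
ρ = (0.3086 − 0.19977) / 0.04193 = 2.60 g/cm³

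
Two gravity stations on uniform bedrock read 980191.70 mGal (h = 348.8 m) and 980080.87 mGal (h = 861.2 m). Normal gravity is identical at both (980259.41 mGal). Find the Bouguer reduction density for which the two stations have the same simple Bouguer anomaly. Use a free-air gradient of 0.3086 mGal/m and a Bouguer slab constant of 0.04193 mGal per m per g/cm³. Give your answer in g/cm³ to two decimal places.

Δg_obs = 980080.87 − 980191.70 = -110.83 mGal over Δh = 861.2 − 348.8 = 512.4 m
Equal Bouguer anomalies ⇒ Δg_obs + (0.3086 − 0.04193ρ)·Δh = 0
0.3086 − 0.04193ρ = −Δg_obs/Δh = 0.21630
ρ = (0.3086 − 0.21630) / 0.04193 = 2.20 g/cm³

2.20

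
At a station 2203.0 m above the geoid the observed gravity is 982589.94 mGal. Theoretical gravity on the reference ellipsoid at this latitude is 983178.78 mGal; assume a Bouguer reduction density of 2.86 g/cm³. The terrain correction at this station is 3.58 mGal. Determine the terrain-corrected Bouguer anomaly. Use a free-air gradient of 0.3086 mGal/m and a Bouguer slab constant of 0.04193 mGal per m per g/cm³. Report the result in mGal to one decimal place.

-169.6

Free-air correction = 0.3086 × 2203.0 = 679.85 mGal
Free-air anomaly = 982589.94 − 983178.78 + (679.85) = 91.01 mGal
Bouguer slab correction = 0.04193 × 2.86 × 2203.0 = 264.18 mGal
Simple Bouguer anomaly = 91.01 − (264.18) = -173.17 mGal
Complete Bouguer anomaly = -173.17 + 3.58 = -169.59 mGal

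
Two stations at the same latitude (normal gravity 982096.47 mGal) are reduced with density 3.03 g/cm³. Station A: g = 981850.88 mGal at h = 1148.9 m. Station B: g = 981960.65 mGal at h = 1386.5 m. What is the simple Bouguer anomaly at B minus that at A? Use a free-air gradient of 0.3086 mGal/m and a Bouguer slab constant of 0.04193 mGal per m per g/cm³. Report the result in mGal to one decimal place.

152.9

Δg_SB(A) = 981850.88 − 982096.47 + 0.3086×1148.9 − 0.04193×3.03×1148.9 = -37.00 mGal
Δg_SB(B) = 981960.65 − 982096.47 + 0.3086×1386.5 − 0.04193×3.03×1386.5 = 115.90 mGal
Difference = 115.90 − (-37.00) = 152.90 mGal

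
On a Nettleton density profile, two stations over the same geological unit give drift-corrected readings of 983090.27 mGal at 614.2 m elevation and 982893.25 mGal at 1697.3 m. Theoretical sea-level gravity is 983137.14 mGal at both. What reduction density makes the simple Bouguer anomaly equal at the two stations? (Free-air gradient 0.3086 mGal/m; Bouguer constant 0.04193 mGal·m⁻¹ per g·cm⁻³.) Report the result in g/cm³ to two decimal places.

Δg_obs = 982893.25 − 983090.27 = -197.02 mGal over Δh = 1697.3 − 614.2 = 1083.1 m
Equal Bouguer anomalies ⇒ Δg_obs + (0.3086 − 0.04193ρ)·Δh = 0
0.3086 − 0.04193ρ = −Δg_obs/Δh = 0.18190
ρ = (0.3086 − 0.18190) / 0.04193 = 3.02 g/cm³

3.02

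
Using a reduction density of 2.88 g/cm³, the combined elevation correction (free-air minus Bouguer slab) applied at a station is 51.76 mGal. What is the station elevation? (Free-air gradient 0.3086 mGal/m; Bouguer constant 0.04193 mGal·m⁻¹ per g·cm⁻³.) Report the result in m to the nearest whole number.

Combined gradient = 0.3086 − 0.04193 × 2.88 = 0.1878416 mGal/m
h = 51.76 / 0.1878416 = 275.55 m

276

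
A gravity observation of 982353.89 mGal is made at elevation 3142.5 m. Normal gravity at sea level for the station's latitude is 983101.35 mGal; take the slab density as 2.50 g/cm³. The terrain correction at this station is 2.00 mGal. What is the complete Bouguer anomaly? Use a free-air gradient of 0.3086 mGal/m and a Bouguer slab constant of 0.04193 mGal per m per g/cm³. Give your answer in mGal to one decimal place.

-105.1

Free-air correction = 0.3086 × 3142.5 = 969.78 mGal
Free-air anomaly = 982353.89 − 983101.35 + (969.78) = 222.32 mGal
Bouguer slab correction = 0.04193 × 2.50 × 3142.5 = 329.41 mGal
Simple Bouguer anomaly = 222.32 − (329.41) = -107.09 mGal
Complete Bouguer anomaly = -107.09 + 2.00 = -105.09 mGal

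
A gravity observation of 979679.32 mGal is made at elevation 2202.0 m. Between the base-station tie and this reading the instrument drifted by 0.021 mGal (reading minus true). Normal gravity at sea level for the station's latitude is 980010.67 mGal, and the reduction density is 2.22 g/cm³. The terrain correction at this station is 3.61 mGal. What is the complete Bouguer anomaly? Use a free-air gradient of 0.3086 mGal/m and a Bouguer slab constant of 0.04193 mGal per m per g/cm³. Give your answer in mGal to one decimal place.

146.8

Drift-corrected reading = 979679.32 − (0.021) = 979679.299 mGal
Free-air correction = 0.3086 × 2202.0 = 679.54 mGal
Free-air anomaly = 979679.299 − 980010.67 + (679.54) = 348.169 mGal
Bouguer slab correction = 0.04193 × 2.22 × 2202.0 = 204.97 mGal
Simple Bouguer anomaly = 348.169 − (204.97) = 143.199 mGal
Complete Bouguer anomaly = 143.199 + 3.61 = 146.809 mGal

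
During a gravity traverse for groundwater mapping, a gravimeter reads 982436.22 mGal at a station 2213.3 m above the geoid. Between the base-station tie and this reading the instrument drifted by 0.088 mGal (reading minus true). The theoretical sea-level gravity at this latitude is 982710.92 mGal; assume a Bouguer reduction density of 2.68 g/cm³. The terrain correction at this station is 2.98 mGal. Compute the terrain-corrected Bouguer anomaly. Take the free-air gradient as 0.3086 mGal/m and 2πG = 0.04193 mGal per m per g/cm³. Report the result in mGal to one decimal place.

162.5

Drift-corrected reading = 982436.22 − (0.088) = 982436.132 mGal
Free-air correction = 0.3086 × 2213.3 = 683.02 mGal
Free-air anomaly = 982436.132 − 982710.92 + (683.02) = 408.232 mGal
Bouguer slab correction = 0.04193 × 2.68 × 2213.3 = 248.71 mGal
Simple Bouguer anomaly = 408.232 − (248.71) = 159.522 mGal
Complete Bouguer anomaly = 159.522 + 2.98 = 162.502 mGal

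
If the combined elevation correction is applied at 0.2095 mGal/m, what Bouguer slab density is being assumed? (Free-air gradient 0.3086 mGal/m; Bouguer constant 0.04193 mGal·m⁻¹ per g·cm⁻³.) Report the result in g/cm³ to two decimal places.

0.2095 = 0.3086 − 0.04193 × ρ
ρ = (0.3086 − 0.2095) / 0.04193 = 2.36 g/cm³

2.36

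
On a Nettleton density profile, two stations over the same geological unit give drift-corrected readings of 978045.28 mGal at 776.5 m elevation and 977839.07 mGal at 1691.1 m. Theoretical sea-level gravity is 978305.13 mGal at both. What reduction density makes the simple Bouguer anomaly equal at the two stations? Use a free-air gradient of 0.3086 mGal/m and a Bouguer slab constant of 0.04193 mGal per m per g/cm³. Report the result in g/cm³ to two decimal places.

1.98

Δg_obs = 977839.07 − 978045.28 = -206.21 mGal over Δh = 1691.1 − 776.5 = 914.6 m
Equal Bouguer anomalies ⇒ Δg_obs + (0.3086 − 0.04193ρ)·Δh = 0
0.3086 − 0.04193ρ = −Δg_obs/Δh = 0.22546
ρ = (0.3086 − 0.22546) / 0.04193 = 1.98 g/cm³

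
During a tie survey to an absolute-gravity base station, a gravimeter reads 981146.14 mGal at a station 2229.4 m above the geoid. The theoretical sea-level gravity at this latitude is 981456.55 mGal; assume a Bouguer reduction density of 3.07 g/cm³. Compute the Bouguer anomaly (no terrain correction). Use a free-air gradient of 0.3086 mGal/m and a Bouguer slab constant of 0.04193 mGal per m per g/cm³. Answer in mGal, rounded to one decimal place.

Free-air correction = 0.3086 × 2229.4 = 687.99 mGal
Free-air anomaly = 981146.14 − 981456.55 + (687.99) = 377.58 mGal
Bouguer slab correction = 0.04193 × 3.07 × 2229.4 = 286.98 mGal
Simple Bouguer anomaly = 377.58 − (286.98) = 90.60 mGal

90.6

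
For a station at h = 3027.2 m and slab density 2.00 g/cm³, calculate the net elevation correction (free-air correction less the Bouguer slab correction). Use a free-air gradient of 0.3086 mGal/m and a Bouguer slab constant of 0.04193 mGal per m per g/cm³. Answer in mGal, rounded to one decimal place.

Combined gradient = 0.3086 − 0.04193 × 2.00 = 0.2247400 mGal/m
Combined elevation correction = 0.2247400 × 3027.2 = 680.3 mGal

680.3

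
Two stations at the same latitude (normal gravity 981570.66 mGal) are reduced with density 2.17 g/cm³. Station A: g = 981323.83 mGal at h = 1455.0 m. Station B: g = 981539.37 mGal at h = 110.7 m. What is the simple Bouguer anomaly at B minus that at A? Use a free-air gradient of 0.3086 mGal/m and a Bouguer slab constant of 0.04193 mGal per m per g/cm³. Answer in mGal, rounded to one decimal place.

-77.0

Δg_SB(A) = 981323.83 − 981570.66 + 0.3086×1455.0 − 0.04193×2.17×1455.0 = 69.80 mGal
Δg_SB(B) = 981539.37 − 981570.66 + 0.3086×110.7 − 0.04193×2.17×110.7 = -7.20 mGal
Difference = -7.20 − (69.80) = -77.00 mGal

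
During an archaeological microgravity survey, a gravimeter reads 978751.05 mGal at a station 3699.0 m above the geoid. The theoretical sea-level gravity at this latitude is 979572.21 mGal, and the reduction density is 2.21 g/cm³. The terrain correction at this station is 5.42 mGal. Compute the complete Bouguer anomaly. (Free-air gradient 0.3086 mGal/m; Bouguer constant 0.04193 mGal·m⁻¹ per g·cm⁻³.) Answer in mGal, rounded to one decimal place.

-17.0

Free-air correction = 0.3086 × 3699.0 = 1141.51 mGal
Free-air anomaly = 978751.05 − 979572.21 + (1141.51) = 320.35 mGal
Bouguer slab correction = 0.04193 × 2.21 × 3699.0 = 342.77 mGal
Simple Bouguer anomaly = 320.35 − (342.77) = -22.42 mGal
Complete Bouguer anomaly = -22.42 + 5.42 = -17.00 mGal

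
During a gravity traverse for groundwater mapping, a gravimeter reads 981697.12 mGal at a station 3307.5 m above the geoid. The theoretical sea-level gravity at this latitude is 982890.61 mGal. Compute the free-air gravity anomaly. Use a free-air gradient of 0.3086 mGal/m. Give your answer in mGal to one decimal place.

Free-air correction = 0.3086 × 3307.5 = 1020.69 mGal
Free-air anomaly = 981697.12 − 982890.61 + (1020.69) = -172.80 mGal

-172.8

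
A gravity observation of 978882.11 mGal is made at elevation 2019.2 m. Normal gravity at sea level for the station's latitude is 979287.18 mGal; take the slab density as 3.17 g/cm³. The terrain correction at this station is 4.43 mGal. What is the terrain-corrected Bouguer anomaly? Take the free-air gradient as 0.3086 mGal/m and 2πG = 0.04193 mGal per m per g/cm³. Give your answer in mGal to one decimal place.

Free-air correction = 0.3086 × 2019.2 = 623.13 mGal
Free-air anomaly = 978882.11 − 979287.18 + (623.13) = 218.06 mGal
Bouguer slab correction = 0.04193 × 3.17 × 2019.2 = 268.39 mGal
Simple Bouguer anomaly = 218.06 − (268.39) = -50.33 mGal
Complete Bouguer anomaly = -50.33 + 4.43 = -45.90 mGal

-45.9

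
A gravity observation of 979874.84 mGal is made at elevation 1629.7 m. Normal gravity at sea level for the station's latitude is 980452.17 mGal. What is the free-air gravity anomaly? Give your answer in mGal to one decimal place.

-74.4

Free-air correction = 0.3086 × 1629.7 = 502.93 mGal
Free-air anomaly = 979874.84 − 980452.17 + (502.93) = -74.40 mGal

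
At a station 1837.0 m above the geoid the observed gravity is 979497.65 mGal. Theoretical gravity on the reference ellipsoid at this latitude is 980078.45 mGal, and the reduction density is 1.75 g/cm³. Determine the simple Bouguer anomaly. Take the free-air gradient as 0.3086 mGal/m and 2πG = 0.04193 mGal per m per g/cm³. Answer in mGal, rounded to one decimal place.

Free-air correction = 0.3086 × 1837.0 = 566.90 mGal
Free-air anomaly = 979497.65 − 980078.45 + (566.90) = -13.90 mGal
Bouguer slab correction = 0.04193 × 1.75 × 1837.0 = 134.79 mGal
Simple Bouguer anomaly = -13.90 − (134.79) = -148.69 mGal

-148.7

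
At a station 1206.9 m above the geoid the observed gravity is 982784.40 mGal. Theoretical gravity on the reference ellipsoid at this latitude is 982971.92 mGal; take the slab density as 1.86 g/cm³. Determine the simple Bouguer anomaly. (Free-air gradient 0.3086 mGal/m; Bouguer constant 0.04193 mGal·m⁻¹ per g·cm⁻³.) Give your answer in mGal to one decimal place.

90.8

Free-air correction = 0.3086 × 1206.9 = 372.45 mGal
Free-air anomaly = 982784.40 − 982971.92 + (372.45) = 184.93 mGal
Bouguer slab correction = 0.04193 × 1.86 × 1206.9 = 94.13 mGal
Simple Bouguer anomaly = 184.93 − (94.13) = 90.80 mGal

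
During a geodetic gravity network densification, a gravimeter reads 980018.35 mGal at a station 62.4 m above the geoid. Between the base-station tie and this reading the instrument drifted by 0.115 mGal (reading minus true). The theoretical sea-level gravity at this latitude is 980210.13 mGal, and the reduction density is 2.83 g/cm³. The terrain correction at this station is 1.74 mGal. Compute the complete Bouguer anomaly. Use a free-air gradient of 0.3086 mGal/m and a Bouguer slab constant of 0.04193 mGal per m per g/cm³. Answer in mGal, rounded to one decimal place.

Drift-corrected reading = 980018.35 − (0.115) = 980018.235 mGal
Free-air correction = 0.3086 × 62.4 = 19.26 mGal
Free-air anomaly = 980018.235 − 980210.13 + (19.26) = -172.635 mGal
Bouguer slab correction = 0.04193 × 2.83 × 62.4 = 7.40 mGal
Simple Bouguer anomaly = -172.635 − (7.40) = -180.035 mGal
Complete Bouguer anomaly = -180.035 + 1.74 = -178.295 mGal

-178.3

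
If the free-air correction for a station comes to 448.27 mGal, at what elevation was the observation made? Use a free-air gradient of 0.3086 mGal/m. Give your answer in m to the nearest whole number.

h = 448.27 / 0.3086 = 1452.59 m

1453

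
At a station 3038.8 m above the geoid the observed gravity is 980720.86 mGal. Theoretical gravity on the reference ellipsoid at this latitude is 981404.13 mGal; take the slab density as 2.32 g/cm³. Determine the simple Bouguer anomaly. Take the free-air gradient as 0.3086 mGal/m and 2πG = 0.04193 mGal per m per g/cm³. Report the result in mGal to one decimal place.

Free-air correction = 0.3086 × 3038.8 = 937.77 mGal
Free-air anomaly = 980720.86 − 981404.13 + (937.77) = 254.50 mGal
Bouguer slab correction = 0.04193 × 2.32 × 3038.8 = 295.61 mGal
Simple Bouguer anomaly = 254.50 − (295.61) = -41.11 mGal

-41.1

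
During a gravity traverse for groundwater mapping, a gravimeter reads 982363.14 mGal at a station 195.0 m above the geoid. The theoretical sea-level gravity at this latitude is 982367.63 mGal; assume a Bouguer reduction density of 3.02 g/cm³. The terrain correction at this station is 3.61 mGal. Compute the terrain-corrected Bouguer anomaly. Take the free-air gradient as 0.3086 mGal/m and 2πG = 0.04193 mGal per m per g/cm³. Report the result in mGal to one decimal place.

Free-air correction = 0.3086 × 195.0 = 60.18 mGal
Free-air anomaly = 982363.14 − 982367.63 + (60.18) = 55.69 mGal
Bouguer slab correction = 0.04193 × 3.02 × 195.0 = 24.69 mGal
Simple Bouguer anomaly = 55.69 − (24.69) = 31.00 mGal
Complete Bouguer anomaly = 31.00 + 3.61 = 34.61 mGal

34.6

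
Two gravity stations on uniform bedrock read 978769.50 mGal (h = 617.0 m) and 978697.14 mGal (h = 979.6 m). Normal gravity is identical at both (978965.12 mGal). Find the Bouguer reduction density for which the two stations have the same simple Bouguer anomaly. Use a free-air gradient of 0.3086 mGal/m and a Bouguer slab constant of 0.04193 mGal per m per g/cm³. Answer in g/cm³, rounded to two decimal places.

Δg_obs = 978697.14 − 978769.50 = -72.36 mGal over Δh = 979.6 − 617.0 = 362.6 m
Equal Bouguer anomalies ⇒ Δg_obs + (0.3086 − 0.04193ρ)·Δh = 0
0.3086 − 0.04193ρ = −Δg_obs/Δh = 0.19956
ρ = (0.3086 − 0.19956) / 0.04193 = 2.60 g/cm³

2.60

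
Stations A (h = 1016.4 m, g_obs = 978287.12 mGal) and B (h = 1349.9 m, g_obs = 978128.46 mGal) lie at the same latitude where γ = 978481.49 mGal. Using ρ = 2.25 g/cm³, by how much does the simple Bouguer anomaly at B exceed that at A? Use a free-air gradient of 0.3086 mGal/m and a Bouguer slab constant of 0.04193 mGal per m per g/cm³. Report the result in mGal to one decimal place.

Δg_SB(A) = 978287.12 − 978481.49 + 0.3086×1016.4 − 0.04193×2.25×1016.4 = 23.40 mGal
Δg_SB(B) = 978128.46 − 978481.49 + 0.3086×1349.9 − 0.04193×2.25×1349.9 = -63.80 mGal
Difference = -63.80 − (23.40) = -87.20 mGal

-87.2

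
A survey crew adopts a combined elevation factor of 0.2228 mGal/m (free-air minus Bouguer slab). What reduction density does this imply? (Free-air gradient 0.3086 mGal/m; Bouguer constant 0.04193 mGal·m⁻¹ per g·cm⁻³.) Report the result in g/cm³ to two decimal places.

0.2228 = 0.3086 − 0.04193 × ρ
ρ = (0.3086 − 0.2228) / 0.04193 = 2.05 g/cm³

2.05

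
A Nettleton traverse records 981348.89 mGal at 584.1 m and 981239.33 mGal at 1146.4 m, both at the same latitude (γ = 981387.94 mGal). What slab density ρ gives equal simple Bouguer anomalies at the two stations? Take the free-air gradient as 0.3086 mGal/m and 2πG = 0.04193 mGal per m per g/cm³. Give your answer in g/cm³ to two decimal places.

Δg_obs = 981239.33 − 981348.89 = -109.56 mGal over Δh = 1146.4 − 584.1 = 562.3 m
Equal Bouguer anomalies ⇒ Δg_obs + (0.3086 − 0.04193ρ)·Δh = 0
0.3086 − 0.04193ρ = −Δg_obs/Δh = 0.19484
ρ = (0.3086 − 0.19484) / 0.04193 = 2.71 g/cm³

2.71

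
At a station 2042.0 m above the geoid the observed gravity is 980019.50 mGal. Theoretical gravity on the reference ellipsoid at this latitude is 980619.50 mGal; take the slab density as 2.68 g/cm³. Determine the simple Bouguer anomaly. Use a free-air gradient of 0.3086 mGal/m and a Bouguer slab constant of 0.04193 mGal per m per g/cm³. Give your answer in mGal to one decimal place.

Free-air correction = 0.3086 × 2042.0 = 630.16 mGal
Free-air anomaly = 980019.50 − 980619.50 + (630.16) = 30.16 mGal
Bouguer slab correction = 0.04193 × 2.68 × 2042.0 = 229.46 mGal
Simple Bouguer anomaly = 30.16 − (229.46) = -199.30 mGal

-199.3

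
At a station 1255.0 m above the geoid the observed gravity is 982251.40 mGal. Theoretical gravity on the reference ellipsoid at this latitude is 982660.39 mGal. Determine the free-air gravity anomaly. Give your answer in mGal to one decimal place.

Free-air correction = 0.3086 × 1255.0 = 387.29 mGal
Free-air anomaly = 982251.40 − 982660.39 + (387.29) = -21.70 mGal

-21.7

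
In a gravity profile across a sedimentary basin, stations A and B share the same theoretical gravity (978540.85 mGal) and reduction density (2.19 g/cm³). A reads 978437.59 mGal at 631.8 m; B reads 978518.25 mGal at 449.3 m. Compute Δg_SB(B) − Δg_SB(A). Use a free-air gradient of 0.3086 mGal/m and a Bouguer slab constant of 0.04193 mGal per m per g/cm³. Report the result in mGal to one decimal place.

Δg_SB(A) = 978437.59 − 978540.85 + 0.3086×631.8 − 0.04193×2.19×631.8 = 33.70 mGal
Δg_SB(B) = 978518.25 − 978540.85 + 0.3086×449.3 − 0.04193×2.19×449.3 = 74.80 mGal
Difference = 74.80 − (33.70) = 41.10 mGal

41.1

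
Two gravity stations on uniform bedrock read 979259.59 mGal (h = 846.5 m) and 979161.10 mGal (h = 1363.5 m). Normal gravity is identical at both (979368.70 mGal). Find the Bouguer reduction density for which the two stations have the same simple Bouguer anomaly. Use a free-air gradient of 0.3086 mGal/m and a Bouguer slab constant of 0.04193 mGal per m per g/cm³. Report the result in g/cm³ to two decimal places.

2.82

Δg_obs = 979161.10 − 979259.59 = -98.49 mGal over Δh = 1363.5 − 846.5 = 517.0 m
Equal Bouguer anomalies ⇒ Δg_obs + (0.3086 − 0.04193ρ)·Δh = 0
0.3086 − 0.04193ρ = −Δg_obs/Δh = 0.19050
ρ = (0.3086 − 0.19050) / 0.04193 = 2.82 g/cm³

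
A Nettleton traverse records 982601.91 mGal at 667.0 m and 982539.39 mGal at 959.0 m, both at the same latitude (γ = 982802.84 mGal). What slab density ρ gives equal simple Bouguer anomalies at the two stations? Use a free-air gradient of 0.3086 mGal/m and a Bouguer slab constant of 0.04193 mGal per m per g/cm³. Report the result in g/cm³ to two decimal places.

2.25

Δg_obs = 982539.39 − 982601.91 = -62.52 mGal over Δh = 959.0 − 667.0 = 292.0 m
Equal Bouguer anomalies ⇒ Δg_obs + (0.3086 − 0.04193ρ)·Δh = 0
0.3086 − 0.04193ρ = −Δg_obs/Δh = 0.21411
ρ = (0.3086 − 0.21411) / 0.04193 = 2.25 g/cm³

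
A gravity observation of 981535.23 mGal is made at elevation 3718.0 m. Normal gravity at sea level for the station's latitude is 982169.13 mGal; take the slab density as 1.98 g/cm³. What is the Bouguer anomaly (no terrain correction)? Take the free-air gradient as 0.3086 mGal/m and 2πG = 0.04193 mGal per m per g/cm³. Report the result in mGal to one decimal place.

Free-air correction = 0.3086 × 3718.0 = 1147.37 mGal
Free-air anomaly = 981535.23 − 982169.13 + (1147.37) = 513.47 mGal
Bouguer slab correction = 0.04193 × 1.98 × 3718.0 = 308.67 mGal
Simple Bouguer anomaly = 513.47 − (308.67) = 204.80 mGal

204.8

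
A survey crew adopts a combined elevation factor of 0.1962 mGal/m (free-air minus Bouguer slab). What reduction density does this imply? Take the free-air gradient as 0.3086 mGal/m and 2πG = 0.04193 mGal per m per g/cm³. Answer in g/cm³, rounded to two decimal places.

0.1962 = 0.3086 − 0.04193 × ρ
ρ = (0.3086 − 0.1962) / 0.04193 = 2.68 g/cm³

2.68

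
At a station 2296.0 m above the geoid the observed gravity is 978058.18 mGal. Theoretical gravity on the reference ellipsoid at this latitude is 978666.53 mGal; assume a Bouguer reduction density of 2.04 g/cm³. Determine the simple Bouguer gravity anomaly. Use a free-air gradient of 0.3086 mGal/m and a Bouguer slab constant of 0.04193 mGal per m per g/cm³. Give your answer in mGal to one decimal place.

-96.2

Free-air correction = 0.3086 × 2296.0 = 708.55 mGal
Free-air anomaly = 978058.18 − 978666.53 + (708.55) = 100.20 mGal
Bouguer slab correction = 0.04193 × 2.04 × 2296.0 = 196.39 mGal
Simple Bouguer anomaly = 100.20 − (196.39) = -96.19 mGal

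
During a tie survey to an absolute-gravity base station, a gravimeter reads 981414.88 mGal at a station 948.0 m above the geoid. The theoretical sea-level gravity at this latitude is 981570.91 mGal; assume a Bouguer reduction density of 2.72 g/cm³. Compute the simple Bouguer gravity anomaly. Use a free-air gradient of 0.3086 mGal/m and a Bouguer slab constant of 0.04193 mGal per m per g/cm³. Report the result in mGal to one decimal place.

28.4

Free-air correction = 0.3086 × 948.0 = 292.55 mGal
Free-air anomaly = 981414.88 − 981570.91 + (292.55) = 136.52 mGal
Bouguer slab correction = 0.04193 × 2.72 × 948.0 = 108.12 mGal
Simple Bouguer anomaly = 136.52 − (108.12) = 28.40 mGal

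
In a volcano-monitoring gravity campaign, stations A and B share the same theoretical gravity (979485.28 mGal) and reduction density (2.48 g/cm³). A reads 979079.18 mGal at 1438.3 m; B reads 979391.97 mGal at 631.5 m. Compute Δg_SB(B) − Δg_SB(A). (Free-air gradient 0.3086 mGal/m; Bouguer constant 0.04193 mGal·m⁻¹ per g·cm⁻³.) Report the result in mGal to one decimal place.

147.7

Δg_SB(A) = 979079.18 − 979485.28 + 0.3086×1438.3 − 0.04193×2.48×1438.3 = -111.80 mGal
Δg_SB(B) = 979391.97 − 979485.28 + 0.3086×631.5 − 0.04193×2.48×631.5 = 35.90 mGal
Difference = 35.90 − (-111.80) = 147.70 mGal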